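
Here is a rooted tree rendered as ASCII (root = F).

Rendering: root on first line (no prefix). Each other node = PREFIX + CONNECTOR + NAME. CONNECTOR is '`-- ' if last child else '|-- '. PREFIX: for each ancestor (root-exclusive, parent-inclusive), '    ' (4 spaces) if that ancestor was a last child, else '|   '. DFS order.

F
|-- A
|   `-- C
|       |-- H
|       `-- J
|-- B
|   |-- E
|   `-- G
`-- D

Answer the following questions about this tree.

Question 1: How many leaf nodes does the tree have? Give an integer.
Leaves (nodes with no children): D, E, G, H, J

Answer: 5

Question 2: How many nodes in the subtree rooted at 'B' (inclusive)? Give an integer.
Answer: 3

Derivation:
Subtree rooted at B contains: B, E, G
Count = 3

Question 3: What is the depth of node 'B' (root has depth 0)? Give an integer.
Path from root to B: F -> B
Depth = number of edges = 1

Answer: 1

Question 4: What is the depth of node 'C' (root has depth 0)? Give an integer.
Answer: 2

Derivation:
Path from root to C: F -> A -> C
Depth = number of edges = 2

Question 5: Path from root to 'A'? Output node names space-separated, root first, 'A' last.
Walk down from root: F -> A

Answer: F A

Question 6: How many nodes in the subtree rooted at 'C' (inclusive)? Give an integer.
Subtree rooted at C contains: C, H, J
Count = 3

Answer: 3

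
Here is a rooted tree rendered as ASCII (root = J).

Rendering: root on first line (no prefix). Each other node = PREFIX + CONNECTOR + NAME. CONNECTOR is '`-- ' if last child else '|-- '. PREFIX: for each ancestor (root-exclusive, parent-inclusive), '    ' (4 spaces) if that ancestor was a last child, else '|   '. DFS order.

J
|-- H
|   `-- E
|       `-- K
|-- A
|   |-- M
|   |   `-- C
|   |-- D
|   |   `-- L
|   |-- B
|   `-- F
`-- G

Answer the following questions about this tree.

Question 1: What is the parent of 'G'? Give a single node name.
Scan adjacency: G appears as child of J

Answer: J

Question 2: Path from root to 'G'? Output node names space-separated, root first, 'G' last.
Walk down from root: J -> G

Answer: J G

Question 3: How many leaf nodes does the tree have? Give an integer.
Answer: 6

Derivation:
Leaves (nodes with no children): B, C, F, G, K, L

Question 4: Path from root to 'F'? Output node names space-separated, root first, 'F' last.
Answer: J A F

Derivation:
Walk down from root: J -> A -> F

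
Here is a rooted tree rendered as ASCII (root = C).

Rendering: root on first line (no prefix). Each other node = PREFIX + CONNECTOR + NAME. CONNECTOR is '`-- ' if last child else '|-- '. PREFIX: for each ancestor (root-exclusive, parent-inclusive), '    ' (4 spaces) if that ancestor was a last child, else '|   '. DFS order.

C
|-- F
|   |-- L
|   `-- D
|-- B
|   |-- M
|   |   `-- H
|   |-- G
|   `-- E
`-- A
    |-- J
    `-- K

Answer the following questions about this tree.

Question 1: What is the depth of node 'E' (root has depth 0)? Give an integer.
Answer: 2

Derivation:
Path from root to E: C -> B -> E
Depth = number of edges = 2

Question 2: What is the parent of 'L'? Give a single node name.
Scan adjacency: L appears as child of F

Answer: F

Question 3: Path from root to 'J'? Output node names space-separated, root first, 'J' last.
Walk down from root: C -> A -> J

Answer: C A J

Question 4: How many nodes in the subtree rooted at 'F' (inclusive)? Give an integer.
Answer: 3

Derivation:
Subtree rooted at F contains: D, F, L
Count = 3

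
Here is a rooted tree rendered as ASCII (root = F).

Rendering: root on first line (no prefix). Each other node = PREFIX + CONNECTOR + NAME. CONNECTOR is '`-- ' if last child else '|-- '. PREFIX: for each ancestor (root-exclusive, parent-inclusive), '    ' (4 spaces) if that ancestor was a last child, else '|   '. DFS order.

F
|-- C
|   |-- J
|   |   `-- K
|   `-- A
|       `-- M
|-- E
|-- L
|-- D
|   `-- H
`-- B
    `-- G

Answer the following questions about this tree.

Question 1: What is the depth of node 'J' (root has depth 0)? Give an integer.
Path from root to J: F -> C -> J
Depth = number of edges = 2

Answer: 2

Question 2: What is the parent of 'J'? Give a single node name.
Answer: C

Derivation:
Scan adjacency: J appears as child of C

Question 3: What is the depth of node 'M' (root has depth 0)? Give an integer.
Answer: 3

Derivation:
Path from root to M: F -> C -> A -> M
Depth = number of edges = 3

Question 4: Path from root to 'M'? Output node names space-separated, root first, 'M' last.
Walk down from root: F -> C -> A -> M

Answer: F C A M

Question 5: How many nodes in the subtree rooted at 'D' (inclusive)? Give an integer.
Subtree rooted at D contains: D, H
Count = 2

Answer: 2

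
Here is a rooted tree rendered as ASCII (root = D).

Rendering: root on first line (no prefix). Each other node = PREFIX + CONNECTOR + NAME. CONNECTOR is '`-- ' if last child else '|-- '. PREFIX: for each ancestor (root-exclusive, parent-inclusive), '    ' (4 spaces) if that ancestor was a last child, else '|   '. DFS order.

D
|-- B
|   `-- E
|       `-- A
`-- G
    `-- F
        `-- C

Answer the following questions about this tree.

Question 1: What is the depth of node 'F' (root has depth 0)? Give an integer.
Path from root to F: D -> G -> F
Depth = number of edges = 2

Answer: 2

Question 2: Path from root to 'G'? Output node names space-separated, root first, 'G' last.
Walk down from root: D -> G

Answer: D G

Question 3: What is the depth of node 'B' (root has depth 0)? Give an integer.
Path from root to B: D -> B
Depth = number of edges = 1

Answer: 1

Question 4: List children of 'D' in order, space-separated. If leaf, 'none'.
Answer: B G

Derivation:
Node D's children (from adjacency): B, G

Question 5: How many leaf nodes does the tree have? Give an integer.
Leaves (nodes with no children): A, C

Answer: 2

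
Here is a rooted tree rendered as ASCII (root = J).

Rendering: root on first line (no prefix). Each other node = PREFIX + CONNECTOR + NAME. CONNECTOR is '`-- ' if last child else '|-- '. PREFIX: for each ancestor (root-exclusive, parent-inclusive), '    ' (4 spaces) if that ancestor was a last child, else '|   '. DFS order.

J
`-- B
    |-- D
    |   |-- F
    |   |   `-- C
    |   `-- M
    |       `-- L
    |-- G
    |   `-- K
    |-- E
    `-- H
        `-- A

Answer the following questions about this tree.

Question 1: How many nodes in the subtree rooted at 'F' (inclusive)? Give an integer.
Subtree rooted at F contains: C, F
Count = 2

Answer: 2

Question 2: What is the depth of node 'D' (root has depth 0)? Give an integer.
Answer: 2

Derivation:
Path from root to D: J -> B -> D
Depth = number of edges = 2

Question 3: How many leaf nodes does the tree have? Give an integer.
Answer: 5

Derivation:
Leaves (nodes with no children): A, C, E, K, L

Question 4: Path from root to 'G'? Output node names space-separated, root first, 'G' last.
Answer: J B G

Derivation:
Walk down from root: J -> B -> G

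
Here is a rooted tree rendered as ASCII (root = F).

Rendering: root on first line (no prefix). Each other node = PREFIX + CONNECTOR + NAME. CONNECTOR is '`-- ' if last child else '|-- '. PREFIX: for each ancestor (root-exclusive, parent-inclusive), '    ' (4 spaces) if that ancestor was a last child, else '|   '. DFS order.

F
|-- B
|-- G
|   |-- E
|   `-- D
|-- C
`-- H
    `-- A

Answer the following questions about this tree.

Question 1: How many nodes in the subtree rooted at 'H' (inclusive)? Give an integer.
Answer: 2

Derivation:
Subtree rooted at H contains: A, H
Count = 2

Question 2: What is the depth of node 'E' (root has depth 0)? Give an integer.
Path from root to E: F -> G -> E
Depth = number of edges = 2

Answer: 2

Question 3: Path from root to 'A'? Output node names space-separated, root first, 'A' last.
Answer: F H A

Derivation:
Walk down from root: F -> H -> A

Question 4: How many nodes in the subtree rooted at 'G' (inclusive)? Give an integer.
Subtree rooted at G contains: D, E, G
Count = 3

Answer: 3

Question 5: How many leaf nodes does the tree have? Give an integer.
Answer: 5

Derivation:
Leaves (nodes with no children): A, B, C, D, E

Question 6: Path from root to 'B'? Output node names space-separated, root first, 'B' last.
Walk down from root: F -> B

Answer: F B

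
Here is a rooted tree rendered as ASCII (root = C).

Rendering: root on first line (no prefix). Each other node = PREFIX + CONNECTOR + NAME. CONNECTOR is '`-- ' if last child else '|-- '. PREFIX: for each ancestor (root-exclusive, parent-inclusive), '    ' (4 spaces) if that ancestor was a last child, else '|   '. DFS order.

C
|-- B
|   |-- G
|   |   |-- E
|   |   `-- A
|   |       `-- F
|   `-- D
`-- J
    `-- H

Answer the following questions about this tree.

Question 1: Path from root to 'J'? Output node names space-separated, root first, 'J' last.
Walk down from root: C -> J

Answer: C J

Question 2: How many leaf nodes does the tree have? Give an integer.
Leaves (nodes with no children): D, E, F, H

Answer: 4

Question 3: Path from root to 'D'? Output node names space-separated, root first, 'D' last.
Walk down from root: C -> B -> D

Answer: C B D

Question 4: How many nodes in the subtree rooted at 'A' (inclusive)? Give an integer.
Subtree rooted at A contains: A, F
Count = 2

Answer: 2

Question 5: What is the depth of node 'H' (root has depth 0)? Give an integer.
Path from root to H: C -> J -> H
Depth = number of edges = 2

Answer: 2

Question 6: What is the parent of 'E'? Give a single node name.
Scan adjacency: E appears as child of G

Answer: G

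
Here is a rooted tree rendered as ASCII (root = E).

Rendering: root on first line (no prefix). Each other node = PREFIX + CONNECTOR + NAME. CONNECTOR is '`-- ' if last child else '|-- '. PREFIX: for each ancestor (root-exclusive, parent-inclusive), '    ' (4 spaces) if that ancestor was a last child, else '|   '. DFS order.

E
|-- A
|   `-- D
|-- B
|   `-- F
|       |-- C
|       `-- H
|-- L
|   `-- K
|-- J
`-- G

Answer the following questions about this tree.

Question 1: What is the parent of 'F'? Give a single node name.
Answer: B

Derivation:
Scan adjacency: F appears as child of B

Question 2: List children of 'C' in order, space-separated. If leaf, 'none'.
Node C's children (from adjacency): (leaf)

Answer: none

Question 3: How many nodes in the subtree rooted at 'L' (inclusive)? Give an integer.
Answer: 2

Derivation:
Subtree rooted at L contains: K, L
Count = 2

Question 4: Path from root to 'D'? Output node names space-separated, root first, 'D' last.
Walk down from root: E -> A -> D

Answer: E A D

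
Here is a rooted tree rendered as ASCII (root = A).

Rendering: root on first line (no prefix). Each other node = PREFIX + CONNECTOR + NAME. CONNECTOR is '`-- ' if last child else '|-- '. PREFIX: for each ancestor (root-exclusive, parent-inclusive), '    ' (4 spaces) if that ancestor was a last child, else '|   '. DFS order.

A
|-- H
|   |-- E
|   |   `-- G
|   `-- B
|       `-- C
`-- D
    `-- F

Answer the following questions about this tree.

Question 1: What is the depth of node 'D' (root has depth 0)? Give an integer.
Answer: 1

Derivation:
Path from root to D: A -> D
Depth = number of edges = 1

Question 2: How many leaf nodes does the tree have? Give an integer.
Leaves (nodes with no children): C, F, G

Answer: 3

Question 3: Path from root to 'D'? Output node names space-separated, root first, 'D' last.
Walk down from root: A -> D

Answer: A D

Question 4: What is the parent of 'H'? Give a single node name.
Scan adjacency: H appears as child of A

Answer: A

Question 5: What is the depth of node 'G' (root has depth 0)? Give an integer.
Path from root to G: A -> H -> E -> G
Depth = number of edges = 3

Answer: 3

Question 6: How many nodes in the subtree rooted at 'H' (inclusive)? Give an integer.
Subtree rooted at H contains: B, C, E, G, H
Count = 5

Answer: 5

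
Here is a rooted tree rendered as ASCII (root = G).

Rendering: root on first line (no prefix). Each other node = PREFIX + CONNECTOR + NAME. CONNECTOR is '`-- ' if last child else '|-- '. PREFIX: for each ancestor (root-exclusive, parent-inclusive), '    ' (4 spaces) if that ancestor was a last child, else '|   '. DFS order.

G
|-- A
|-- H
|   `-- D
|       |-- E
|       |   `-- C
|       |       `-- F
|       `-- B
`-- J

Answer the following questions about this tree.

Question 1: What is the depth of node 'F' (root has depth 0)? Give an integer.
Answer: 5

Derivation:
Path from root to F: G -> H -> D -> E -> C -> F
Depth = number of edges = 5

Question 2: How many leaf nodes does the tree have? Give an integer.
Answer: 4

Derivation:
Leaves (nodes with no children): A, B, F, J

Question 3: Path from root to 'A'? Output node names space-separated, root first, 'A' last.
Answer: G A

Derivation:
Walk down from root: G -> A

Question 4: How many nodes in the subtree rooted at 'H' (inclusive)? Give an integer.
Answer: 6

Derivation:
Subtree rooted at H contains: B, C, D, E, F, H
Count = 6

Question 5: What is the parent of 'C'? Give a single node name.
Answer: E

Derivation:
Scan adjacency: C appears as child of E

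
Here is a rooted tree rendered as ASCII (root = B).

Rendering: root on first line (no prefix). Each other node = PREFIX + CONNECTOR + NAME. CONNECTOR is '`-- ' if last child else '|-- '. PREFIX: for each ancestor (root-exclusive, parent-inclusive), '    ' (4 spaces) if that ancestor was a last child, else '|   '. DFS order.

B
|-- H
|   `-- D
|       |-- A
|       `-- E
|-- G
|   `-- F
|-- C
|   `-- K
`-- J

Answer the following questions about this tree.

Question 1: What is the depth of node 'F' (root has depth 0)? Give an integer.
Path from root to F: B -> G -> F
Depth = number of edges = 2

Answer: 2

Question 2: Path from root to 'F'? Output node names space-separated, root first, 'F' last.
Walk down from root: B -> G -> F

Answer: B G F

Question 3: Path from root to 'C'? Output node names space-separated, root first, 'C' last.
Answer: B C

Derivation:
Walk down from root: B -> C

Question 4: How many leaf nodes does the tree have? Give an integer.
Answer: 5

Derivation:
Leaves (nodes with no children): A, E, F, J, K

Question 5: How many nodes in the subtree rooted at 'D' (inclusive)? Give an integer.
Answer: 3

Derivation:
Subtree rooted at D contains: A, D, E
Count = 3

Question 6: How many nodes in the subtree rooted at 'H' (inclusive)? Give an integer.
Answer: 4

Derivation:
Subtree rooted at H contains: A, D, E, H
Count = 4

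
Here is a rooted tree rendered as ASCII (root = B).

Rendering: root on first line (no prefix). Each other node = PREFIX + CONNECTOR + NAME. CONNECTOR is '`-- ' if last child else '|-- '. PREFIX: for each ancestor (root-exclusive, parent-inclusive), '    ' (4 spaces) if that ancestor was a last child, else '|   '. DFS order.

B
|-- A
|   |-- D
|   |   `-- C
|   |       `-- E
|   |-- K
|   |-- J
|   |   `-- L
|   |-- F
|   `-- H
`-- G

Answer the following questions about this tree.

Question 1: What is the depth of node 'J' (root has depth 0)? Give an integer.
Answer: 2

Derivation:
Path from root to J: B -> A -> J
Depth = number of edges = 2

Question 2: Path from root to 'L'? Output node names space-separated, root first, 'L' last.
Answer: B A J L

Derivation:
Walk down from root: B -> A -> J -> L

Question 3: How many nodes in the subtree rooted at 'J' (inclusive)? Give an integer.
Answer: 2

Derivation:
Subtree rooted at J contains: J, L
Count = 2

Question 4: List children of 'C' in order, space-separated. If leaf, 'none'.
Answer: E

Derivation:
Node C's children (from adjacency): E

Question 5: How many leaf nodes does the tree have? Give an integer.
Answer: 6

Derivation:
Leaves (nodes with no children): E, F, G, H, K, L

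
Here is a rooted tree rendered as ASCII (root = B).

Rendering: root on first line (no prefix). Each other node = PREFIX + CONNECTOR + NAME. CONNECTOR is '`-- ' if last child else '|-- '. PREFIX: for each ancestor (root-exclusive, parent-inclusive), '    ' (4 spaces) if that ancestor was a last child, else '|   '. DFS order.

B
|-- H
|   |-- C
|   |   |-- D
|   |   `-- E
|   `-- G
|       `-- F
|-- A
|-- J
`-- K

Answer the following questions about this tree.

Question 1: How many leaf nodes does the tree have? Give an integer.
Answer: 6

Derivation:
Leaves (nodes with no children): A, D, E, F, J, K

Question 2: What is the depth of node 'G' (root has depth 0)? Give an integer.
Path from root to G: B -> H -> G
Depth = number of edges = 2

Answer: 2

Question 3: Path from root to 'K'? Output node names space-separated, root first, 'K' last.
Answer: B K

Derivation:
Walk down from root: B -> K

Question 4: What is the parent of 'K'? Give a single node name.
Answer: B

Derivation:
Scan adjacency: K appears as child of B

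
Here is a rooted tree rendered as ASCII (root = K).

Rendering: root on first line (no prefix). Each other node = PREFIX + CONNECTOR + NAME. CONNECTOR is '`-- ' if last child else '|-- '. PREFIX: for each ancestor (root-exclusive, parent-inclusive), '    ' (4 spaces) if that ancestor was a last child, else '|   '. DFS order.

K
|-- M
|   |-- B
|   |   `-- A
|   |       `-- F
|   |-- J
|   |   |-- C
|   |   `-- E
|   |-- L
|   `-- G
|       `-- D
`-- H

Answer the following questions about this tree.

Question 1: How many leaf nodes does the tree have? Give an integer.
Leaves (nodes with no children): C, D, E, F, H, L

Answer: 6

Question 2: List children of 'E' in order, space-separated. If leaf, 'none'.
Answer: none

Derivation:
Node E's children (from adjacency): (leaf)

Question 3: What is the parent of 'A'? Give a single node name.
Scan adjacency: A appears as child of B

Answer: B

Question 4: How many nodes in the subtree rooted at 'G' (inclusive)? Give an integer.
Answer: 2

Derivation:
Subtree rooted at G contains: D, G
Count = 2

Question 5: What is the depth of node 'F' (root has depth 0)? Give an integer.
Answer: 4

Derivation:
Path from root to F: K -> M -> B -> A -> F
Depth = number of edges = 4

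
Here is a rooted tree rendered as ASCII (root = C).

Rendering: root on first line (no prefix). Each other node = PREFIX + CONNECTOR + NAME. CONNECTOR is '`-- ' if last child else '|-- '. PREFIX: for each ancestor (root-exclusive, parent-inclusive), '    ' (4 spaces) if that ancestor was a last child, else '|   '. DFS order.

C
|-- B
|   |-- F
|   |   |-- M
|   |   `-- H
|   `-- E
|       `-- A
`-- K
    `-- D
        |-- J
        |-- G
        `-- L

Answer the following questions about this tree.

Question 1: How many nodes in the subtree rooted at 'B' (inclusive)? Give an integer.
Answer: 6

Derivation:
Subtree rooted at B contains: A, B, E, F, H, M
Count = 6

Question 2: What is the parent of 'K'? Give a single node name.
Answer: C

Derivation:
Scan adjacency: K appears as child of C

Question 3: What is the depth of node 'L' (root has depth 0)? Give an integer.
Path from root to L: C -> K -> D -> L
Depth = number of edges = 3

Answer: 3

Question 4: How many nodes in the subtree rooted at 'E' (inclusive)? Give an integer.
Subtree rooted at E contains: A, E
Count = 2

Answer: 2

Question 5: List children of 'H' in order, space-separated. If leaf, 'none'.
Answer: none

Derivation:
Node H's children (from adjacency): (leaf)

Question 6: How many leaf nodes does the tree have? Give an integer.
Answer: 6

Derivation:
Leaves (nodes with no children): A, G, H, J, L, M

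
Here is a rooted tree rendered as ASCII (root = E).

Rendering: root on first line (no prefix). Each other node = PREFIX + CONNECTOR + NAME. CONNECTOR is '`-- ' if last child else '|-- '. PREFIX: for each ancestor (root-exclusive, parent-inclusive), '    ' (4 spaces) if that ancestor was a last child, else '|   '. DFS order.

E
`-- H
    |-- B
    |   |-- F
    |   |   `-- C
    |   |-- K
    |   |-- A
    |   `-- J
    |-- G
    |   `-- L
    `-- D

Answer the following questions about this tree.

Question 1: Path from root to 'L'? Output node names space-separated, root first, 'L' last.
Answer: E H G L

Derivation:
Walk down from root: E -> H -> G -> L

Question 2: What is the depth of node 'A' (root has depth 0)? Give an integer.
Answer: 3

Derivation:
Path from root to A: E -> H -> B -> A
Depth = number of edges = 3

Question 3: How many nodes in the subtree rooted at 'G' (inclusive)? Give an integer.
Answer: 2

Derivation:
Subtree rooted at G contains: G, L
Count = 2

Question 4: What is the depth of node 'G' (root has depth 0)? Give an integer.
Answer: 2

Derivation:
Path from root to G: E -> H -> G
Depth = number of edges = 2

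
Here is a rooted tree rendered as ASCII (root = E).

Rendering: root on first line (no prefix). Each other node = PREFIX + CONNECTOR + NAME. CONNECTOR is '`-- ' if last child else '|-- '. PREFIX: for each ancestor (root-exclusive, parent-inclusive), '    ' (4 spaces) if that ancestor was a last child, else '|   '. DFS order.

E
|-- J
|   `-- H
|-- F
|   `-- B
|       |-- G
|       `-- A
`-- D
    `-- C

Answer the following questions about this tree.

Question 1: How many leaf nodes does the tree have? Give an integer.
Answer: 4

Derivation:
Leaves (nodes with no children): A, C, G, H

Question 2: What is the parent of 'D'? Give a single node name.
Answer: E

Derivation:
Scan adjacency: D appears as child of E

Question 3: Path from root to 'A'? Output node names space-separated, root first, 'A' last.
Answer: E F B A

Derivation:
Walk down from root: E -> F -> B -> A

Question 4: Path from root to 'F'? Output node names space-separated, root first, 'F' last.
Walk down from root: E -> F

Answer: E F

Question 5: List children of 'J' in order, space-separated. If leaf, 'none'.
Answer: H

Derivation:
Node J's children (from adjacency): H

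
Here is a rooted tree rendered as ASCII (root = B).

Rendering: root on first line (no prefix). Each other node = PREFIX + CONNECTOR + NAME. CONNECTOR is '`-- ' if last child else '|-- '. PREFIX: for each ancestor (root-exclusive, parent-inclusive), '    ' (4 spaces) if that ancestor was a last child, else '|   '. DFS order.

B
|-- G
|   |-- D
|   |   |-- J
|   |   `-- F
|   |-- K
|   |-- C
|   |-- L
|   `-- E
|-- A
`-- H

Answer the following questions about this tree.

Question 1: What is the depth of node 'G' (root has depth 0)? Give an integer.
Path from root to G: B -> G
Depth = number of edges = 1

Answer: 1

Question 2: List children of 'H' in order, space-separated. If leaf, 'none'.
Node H's children (from adjacency): (leaf)

Answer: none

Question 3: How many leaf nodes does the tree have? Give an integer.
Leaves (nodes with no children): A, C, E, F, H, J, K, L

Answer: 8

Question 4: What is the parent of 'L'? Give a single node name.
Scan adjacency: L appears as child of G

Answer: G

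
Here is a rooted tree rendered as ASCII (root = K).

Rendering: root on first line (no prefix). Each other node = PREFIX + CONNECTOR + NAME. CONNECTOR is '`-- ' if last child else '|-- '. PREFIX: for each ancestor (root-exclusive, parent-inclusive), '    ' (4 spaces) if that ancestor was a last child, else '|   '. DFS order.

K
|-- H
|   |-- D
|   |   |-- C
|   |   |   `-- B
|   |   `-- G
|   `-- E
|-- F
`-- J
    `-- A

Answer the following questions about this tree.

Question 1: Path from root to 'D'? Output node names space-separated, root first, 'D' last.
Answer: K H D

Derivation:
Walk down from root: K -> H -> D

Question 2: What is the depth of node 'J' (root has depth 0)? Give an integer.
Path from root to J: K -> J
Depth = number of edges = 1

Answer: 1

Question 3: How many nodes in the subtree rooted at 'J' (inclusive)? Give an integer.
Answer: 2

Derivation:
Subtree rooted at J contains: A, J
Count = 2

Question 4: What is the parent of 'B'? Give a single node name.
Scan adjacency: B appears as child of C

Answer: C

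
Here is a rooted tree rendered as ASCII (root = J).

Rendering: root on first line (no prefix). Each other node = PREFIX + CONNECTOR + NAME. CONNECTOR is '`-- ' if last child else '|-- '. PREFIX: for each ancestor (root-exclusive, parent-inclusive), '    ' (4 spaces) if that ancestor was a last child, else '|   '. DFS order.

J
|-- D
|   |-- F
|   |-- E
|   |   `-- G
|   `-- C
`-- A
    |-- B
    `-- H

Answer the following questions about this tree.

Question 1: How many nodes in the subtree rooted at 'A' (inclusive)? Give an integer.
Answer: 3

Derivation:
Subtree rooted at A contains: A, B, H
Count = 3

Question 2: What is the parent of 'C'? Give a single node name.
Scan adjacency: C appears as child of D

Answer: D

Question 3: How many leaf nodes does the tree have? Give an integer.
Leaves (nodes with no children): B, C, F, G, H

Answer: 5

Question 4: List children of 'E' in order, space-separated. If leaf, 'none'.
Answer: G

Derivation:
Node E's children (from adjacency): G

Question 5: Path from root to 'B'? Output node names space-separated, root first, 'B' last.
Answer: J A B

Derivation:
Walk down from root: J -> A -> B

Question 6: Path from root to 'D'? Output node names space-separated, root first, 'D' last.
Walk down from root: J -> D

Answer: J D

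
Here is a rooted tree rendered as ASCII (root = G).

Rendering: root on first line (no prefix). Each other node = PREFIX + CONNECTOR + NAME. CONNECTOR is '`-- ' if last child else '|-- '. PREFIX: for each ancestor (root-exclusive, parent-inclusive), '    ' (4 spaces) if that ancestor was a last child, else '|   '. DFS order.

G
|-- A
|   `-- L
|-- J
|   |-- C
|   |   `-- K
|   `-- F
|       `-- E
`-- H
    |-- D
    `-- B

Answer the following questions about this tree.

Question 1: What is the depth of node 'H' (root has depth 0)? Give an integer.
Path from root to H: G -> H
Depth = number of edges = 1

Answer: 1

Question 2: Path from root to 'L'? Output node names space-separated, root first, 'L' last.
Walk down from root: G -> A -> L

Answer: G A L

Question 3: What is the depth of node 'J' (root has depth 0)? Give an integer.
Answer: 1

Derivation:
Path from root to J: G -> J
Depth = number of edges = 1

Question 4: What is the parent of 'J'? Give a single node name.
Answer: G

Derivation:
Scan adjacency: J appears as child of G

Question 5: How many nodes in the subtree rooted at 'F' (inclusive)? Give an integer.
Subtree rooted at F contains: E, F
Count = 2

Answer: 2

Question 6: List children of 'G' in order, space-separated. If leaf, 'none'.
Answer: A J H

Derivation:
Node G's children (from adjacency): A, J, H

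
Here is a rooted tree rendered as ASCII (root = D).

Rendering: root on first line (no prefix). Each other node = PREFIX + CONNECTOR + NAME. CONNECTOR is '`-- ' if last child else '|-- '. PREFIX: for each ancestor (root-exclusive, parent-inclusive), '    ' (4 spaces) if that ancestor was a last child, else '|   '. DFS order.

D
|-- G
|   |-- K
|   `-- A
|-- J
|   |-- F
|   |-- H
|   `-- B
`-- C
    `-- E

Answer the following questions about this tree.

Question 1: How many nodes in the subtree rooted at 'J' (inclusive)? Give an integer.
Answer: 4

Derivation:
Subtree rooted at J contains: B, F, H, J
Count = 4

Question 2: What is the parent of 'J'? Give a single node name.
Scan adjacency: J appears as child of D

Answer: D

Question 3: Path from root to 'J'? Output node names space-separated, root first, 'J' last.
Answer: D J

Derivation:
Walk down from root: D -> J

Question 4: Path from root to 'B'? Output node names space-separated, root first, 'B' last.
Walk down from root: D -> J -> B

Answer: D J B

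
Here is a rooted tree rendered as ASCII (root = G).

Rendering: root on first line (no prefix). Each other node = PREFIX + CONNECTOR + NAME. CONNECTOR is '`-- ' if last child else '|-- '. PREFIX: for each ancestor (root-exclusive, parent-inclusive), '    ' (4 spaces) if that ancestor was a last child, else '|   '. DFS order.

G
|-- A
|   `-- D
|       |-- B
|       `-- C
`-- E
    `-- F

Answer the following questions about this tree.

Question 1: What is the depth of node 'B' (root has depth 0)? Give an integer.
Answer: 3

Derivation:
Path from root to B: G -> A -> D -> B
Depth = number of edges = 3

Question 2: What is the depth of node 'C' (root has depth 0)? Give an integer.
Path from root to C: G -> A -> D -> C
Depth = number of edges = 3

Answer: 3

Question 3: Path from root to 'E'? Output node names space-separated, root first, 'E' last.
Answer: G E

Derivation:
Walk down from root: G -> E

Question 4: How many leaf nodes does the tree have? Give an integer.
Leaves (nodes with no children): B, C, F

Answer: 3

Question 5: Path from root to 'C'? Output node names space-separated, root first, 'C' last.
Answer: G A D C

Derivation:
Walk down from root: G -> A -> D -> C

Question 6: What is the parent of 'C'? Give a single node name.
Answer: D

Derivation:
Scan adjacency: C appears as child of D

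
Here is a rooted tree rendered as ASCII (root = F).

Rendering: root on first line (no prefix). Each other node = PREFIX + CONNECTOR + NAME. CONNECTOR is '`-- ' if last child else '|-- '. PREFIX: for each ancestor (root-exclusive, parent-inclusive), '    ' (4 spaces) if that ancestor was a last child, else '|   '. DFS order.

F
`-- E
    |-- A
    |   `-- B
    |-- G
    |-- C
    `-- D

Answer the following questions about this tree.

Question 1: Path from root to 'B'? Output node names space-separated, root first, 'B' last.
Answer: F E A B

Derivation:
Walk down from root: F -> E -> A -> B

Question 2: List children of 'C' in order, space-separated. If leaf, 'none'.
Node C's children (from adjacency): (leaf)

Answer: none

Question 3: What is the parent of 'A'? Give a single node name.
Scan adjacency: A appears as child of E

Answer: E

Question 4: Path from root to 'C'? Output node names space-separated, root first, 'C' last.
Answer: F E C

Derivation:
Walk down from root: F -> E -> C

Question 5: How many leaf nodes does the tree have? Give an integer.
Answer: 4

Derivation:
Leaves (nodes with no children): B, C, D, G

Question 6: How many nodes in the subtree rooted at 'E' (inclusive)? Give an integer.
Subtree rooted at E contains: A, B, C, D, E, G
Count = 6

Answer: 6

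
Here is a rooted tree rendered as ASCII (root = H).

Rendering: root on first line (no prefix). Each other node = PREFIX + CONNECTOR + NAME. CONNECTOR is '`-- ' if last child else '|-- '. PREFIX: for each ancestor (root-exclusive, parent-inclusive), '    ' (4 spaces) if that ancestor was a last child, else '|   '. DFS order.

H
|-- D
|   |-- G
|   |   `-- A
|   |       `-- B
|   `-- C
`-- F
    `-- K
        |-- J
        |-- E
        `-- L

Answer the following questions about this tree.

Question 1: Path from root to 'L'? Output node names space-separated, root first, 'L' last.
Answer: H F K L

Derivation:
Walk down from root: H -> F -> K -> L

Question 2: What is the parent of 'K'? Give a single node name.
Scan adjacency: K appears as child of F

Answer: F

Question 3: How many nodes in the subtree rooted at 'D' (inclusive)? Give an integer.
Subtree rooted at D contains: A, B, C, D, G
Count = 5

Answer: 5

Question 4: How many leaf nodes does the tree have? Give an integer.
Leaves (nodes with no children): B, C, E, J, L

Answer: 5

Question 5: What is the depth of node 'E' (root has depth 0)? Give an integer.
Answer: 3

Derivation:
Path from root to E: H -> F -> K -> E
Depth = number of edges = 3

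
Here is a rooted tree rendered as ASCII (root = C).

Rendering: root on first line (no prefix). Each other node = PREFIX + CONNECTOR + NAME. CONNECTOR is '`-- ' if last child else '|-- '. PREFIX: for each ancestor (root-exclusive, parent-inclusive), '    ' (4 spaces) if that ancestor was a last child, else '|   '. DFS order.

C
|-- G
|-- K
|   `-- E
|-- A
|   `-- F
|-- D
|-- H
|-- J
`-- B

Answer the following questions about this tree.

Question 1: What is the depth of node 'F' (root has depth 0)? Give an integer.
Path from root to F: C -> A -> F
Depth = number of edges = 2

Answer: 2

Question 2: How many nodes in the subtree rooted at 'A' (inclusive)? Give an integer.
Subtree rooted at A contains: A, F
Count = 2

Answer: 2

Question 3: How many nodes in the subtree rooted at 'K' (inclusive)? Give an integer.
Subtree rooted at K contains: E, K
Count = 2

Answer: 2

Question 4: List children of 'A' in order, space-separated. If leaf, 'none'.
Answer: F

Derivation:
Node A's children (from adjacency): F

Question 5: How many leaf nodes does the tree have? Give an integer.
Answer: 7

Derivation:
Leaves (nodes with no children): B, D, E, F, G, H, J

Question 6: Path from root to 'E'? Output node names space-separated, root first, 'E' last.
Answer: C K E

Derivation:
Walk down from root: C -> K -> E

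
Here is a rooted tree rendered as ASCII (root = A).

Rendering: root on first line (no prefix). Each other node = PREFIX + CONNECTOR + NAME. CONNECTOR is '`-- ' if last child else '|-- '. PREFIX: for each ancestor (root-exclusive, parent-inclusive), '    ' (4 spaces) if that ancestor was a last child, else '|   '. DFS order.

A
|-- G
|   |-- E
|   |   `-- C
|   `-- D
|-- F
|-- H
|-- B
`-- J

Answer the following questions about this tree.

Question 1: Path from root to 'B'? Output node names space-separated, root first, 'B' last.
Answer: A B

Derivation:
Walk down from root: A -> B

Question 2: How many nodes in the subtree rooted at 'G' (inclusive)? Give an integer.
Answer: 4

Derivation:
Subtree rooted at G contains: C, D, E, G
Count = 4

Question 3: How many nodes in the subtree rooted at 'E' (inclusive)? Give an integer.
Answer: 2

Derivation:
Subtree rooted at E contains: C, E
Count = 2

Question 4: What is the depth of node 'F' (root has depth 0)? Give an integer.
Answer: 1

Derivation:
Path from root to F: A -> F
Depth = number of edges = 1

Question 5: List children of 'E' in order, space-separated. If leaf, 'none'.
Answer: C

Derivation:
Node E's children (from adjacency): C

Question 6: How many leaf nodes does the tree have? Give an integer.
Answer: 6

Derivation:
Leaves (nodes with no children): B, C, D, F, H, J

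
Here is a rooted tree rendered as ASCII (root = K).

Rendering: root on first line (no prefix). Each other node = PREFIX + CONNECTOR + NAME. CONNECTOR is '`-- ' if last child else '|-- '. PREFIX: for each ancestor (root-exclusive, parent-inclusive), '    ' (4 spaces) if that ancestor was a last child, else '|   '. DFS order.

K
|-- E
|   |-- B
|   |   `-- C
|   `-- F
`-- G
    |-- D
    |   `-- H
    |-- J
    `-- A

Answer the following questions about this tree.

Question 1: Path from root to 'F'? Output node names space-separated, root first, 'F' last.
Walk down from root: K -> E -> F

Answer: K E F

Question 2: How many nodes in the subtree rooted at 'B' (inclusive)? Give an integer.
Answer: 2

Derivation:
Subtree rooted at B contains: B, C
Count = 2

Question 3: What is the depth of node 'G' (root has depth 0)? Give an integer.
Answer: 1

Derivation:
Path from root to G: K -> G
Depth = number of edges = 1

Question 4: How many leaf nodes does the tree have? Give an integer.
Answer: 5

Derivation:
Leaves (nodes with no children): A, C, F, H, J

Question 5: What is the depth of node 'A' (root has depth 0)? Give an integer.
Path from root to A: K -> G -> A
Depth = number of edges = 2

Answer: 2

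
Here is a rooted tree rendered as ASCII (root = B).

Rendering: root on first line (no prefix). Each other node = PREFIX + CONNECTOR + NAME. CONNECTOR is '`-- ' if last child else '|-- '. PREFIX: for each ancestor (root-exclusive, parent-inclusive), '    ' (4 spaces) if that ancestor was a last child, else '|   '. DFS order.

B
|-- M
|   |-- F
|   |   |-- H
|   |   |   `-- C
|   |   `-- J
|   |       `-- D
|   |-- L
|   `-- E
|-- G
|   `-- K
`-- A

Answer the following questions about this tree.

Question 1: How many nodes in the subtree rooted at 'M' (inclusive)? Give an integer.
Answer: 8

Derivation:
Subtree rooted at M contains: C, D, E, F, H, J, L, M
Count = 8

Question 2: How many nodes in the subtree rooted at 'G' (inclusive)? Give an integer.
Answer: 2

Derivation:
Subtree rooted at G contains: G, K
Count = 2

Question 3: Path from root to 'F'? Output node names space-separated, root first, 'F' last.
Answer: B M F

Derivation:
Walk down from root: B -> M -> F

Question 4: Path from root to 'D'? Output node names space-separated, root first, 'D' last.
Answer: B M F J D

Derivation:
Walk down from root: B -> M -> F -> J -> D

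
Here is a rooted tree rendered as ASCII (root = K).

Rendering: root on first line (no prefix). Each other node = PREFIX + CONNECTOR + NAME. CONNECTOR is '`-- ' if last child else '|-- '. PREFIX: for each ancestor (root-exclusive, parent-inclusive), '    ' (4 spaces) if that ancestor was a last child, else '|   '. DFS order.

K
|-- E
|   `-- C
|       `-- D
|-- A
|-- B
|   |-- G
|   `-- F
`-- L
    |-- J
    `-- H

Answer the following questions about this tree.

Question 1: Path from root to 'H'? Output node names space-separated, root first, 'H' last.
Answer: K L H

Derivation:
Walk down from root: K -> L -> H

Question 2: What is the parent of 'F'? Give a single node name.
Scan adjacency: F appears as child of B

Answer: B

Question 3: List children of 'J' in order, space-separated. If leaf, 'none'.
Node J's children (from adjacency): (leaf)

Answer: none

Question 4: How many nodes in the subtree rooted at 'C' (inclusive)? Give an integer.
Subtree rooted at C contains: C, D
Count = 2

Answer: 2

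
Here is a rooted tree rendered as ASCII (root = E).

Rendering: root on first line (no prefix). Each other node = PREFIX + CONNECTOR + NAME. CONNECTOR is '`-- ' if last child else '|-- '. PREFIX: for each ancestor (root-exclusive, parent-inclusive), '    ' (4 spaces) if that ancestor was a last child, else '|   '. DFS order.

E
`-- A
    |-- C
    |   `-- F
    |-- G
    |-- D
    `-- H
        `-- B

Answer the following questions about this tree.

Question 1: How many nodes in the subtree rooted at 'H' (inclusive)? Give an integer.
Subtree rooted at H contains: B, H
Count = 2

Answer: 2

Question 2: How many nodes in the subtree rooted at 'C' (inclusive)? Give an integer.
Answer: 2

Derivation:
Subtree rooted at C contains: C, F
Count = 2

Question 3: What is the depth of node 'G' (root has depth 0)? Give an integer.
Path from root to G: E -> A -> G
Depth = number of edges = 2

Answer: 2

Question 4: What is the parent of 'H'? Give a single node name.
Answer: A

Derivation:
Scan adjacency: H appears as child of A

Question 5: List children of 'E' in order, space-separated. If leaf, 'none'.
Answer: A

Derivation:
Node E's children (from adjacency): A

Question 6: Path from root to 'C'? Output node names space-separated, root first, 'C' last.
Walk down from root: E -> A -> C

Answer: E A C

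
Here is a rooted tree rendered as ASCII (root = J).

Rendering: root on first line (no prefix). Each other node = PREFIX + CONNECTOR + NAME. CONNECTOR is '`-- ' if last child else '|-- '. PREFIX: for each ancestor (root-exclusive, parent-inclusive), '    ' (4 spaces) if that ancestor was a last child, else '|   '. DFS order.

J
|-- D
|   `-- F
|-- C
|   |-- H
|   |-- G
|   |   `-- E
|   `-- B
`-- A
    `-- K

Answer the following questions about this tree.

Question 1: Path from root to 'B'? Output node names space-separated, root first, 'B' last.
Walk down from root: J -> C -> B

Answer: J C B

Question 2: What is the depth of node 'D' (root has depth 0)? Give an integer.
Answer: 1

Derivation:
Path from root to D: J -> D
Depth = number of edges = 1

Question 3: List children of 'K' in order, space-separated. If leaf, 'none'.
Node K's children (from adjacency): (leaf)

Answer: none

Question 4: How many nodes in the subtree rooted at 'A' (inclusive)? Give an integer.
Subtree rooted at A contains: A, K
Count = 2

Answer: 2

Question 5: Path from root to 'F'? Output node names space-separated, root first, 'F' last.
Walk down from root: J -> D -> F

Answer: J D F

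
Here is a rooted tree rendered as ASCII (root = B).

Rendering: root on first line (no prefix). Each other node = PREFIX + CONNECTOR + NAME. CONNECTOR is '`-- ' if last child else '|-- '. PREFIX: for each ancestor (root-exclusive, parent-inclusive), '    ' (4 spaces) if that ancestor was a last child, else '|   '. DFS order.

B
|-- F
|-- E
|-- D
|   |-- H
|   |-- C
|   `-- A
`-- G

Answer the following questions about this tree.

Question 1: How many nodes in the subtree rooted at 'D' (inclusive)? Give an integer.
Subtree rooted at D contains: A, C, D, H
Count = 4

Answer: 4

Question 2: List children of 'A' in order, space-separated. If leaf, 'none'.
Node A's children (from adjacency): (leaf)

Answer: none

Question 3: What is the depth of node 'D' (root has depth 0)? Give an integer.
Answer: 1

Derivation:
Path from root to D: B -> D
Depth = number of edges = 1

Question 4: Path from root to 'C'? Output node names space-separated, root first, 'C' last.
Walk down from root: B -> D -> C

Answer: B D C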